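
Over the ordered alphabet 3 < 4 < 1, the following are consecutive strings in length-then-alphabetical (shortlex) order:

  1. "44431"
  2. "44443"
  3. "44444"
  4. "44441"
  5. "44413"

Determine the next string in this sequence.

Find the rightmost character of 44413 below 1, bump it to the next letter, and reset everything to its right to 3.

44414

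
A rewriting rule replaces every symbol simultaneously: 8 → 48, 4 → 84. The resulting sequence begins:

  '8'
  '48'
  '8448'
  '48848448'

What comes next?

Expanding 48848448: 4→84, 8→48, 8→48, 4→84, 8→48, 4→84, 4→84, 8→48. Concatenated: 84 48 48 84 48 84 84 48.

8448488448848448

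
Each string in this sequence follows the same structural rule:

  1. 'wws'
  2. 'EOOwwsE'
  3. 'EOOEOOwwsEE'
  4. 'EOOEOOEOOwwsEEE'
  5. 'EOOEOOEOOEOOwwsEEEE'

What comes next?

Every step adds EOO to the front and E to the end of the previous string.
Applying this once more to EOOEOOEOOEOOwwsEEEE:

EOOEOOEOOEOOEOOwwsEEEEE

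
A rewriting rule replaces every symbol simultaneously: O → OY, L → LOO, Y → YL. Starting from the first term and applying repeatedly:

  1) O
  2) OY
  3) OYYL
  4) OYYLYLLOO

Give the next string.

Rewriting each symbol of OYYLYLLOO: O→OY, Y→YL, Y→YL, L→LOO, Y→YL, L→LOO, L→LOO, O→OY, O→OY, which concatenates to OY YL YL LOO YL LOO LOO OY OY.

OYYLYLLOOYLLOOLOOOYOY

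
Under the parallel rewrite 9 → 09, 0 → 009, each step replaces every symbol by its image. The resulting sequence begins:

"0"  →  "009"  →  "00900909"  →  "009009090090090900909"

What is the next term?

Replace each of the 21 characters of 009009090090090900909 in place — 009 009 09 009 009 09 009 09 009 009 09 009 009 09 009 09 009 009 09 009 09 — and concatenate.

0090090900900909009090090090900900909009090090090900909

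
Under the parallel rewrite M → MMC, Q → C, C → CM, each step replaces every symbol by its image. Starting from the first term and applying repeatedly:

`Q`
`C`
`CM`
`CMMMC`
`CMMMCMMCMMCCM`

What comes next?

Rewriting the 13 symbols of CMMMCMMCMMCCM one by one yields CM MMC MMC MMC CM MMC MMC CM MMC MMC CM CM MMC; concatenated:

CMMMCMMCMMCCMMMCMMCCMMMCMMCCMCMMMC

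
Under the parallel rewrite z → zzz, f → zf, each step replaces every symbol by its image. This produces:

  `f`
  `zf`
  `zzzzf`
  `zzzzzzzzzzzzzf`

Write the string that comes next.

zzzzzzzzzzzzzzzzzzzzzzzzzzzzzzzzzzzzzzzzf

φ(zzzzzzzzzzzzzf) expands symbol-by-symbol to zzz zzz zzz zzz zzz zzz zzz zzz zzz zzz zzz zzz zzz zf; joining the 14 pieces gives the next term.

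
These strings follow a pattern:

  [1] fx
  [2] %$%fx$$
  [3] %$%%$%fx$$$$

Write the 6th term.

%$%%$%%$%%$%%$%fx$$$$$$$$$$

s(k+1) = %$%·s(k)·$$, so each term gains %$% as a prefix and $$ as a suffix.
From %$%%$%fx$$$$, 3 further steps: %$%%$%fx$$$$ → %$%%$%%$%fx$$$$$$ → %$%%$%%$%%$%fx$$$$$$$$ → (answer).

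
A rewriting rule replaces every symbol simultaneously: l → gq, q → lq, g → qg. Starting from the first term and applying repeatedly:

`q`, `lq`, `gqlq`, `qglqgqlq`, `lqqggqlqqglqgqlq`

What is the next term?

gqlqlqqgqglqgqlqlqqggqlqqglqgqlq

Applying the rule to each of the 16 symbols of lqqggqlqqglqgqlq gives the pieces gq lq lq qg qg lq gq lq lq qg gq lq qg lq gq lq, which concatenate to the answer.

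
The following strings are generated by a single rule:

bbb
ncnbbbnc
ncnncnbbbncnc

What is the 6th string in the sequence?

Each term wraps the previous one in ncn on the left and nc on the right.
From ncnncnbbbncnc, 3 further steps: ncnncnbbbncnc → ncnncnncnbbbncncnc → ncnncnncnncnbbbncncncnc → (answer).

ncnncnncnncnncnbbbncncncncnc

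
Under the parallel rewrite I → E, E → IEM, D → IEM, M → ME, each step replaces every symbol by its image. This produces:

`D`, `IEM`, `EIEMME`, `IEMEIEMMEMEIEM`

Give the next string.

EIEMMEIEMEIEMMEMEIEMMEIEMEIEMME

φ(IEMEIEMMEMEIEM) expands symbol-by-symbol to E IEM ME IEM E IEM ME ME IEM ME IEM E IEM ME; joining the 14 pieces gives the next term.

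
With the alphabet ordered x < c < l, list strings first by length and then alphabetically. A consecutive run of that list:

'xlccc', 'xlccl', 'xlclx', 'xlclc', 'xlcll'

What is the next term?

xllxx

The successor of xlcll increments the rightmost position that isn't already l and resets every position after it to x.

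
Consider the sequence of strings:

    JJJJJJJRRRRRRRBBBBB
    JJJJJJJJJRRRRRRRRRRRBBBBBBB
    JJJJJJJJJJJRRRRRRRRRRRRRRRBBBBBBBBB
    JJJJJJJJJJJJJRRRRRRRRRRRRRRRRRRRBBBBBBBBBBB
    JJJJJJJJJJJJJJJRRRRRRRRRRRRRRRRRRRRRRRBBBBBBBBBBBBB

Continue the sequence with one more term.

JJJJJJJJJJJJJJJJJRRRRRRRRRRRRRRRRRRRRRRRRRRRBBBBBBBBBBBBBBB

The n-th term is 2n+3 J's then 4n-1 R's then 2n+1 B's, where the shown terms are n = 2, 3, 4, 5, 6.
For the next term, n = 7, so the run lengths are 17, 27, 15.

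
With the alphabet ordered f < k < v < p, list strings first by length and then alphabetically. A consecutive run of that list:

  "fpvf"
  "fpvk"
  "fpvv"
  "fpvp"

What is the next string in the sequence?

fppf

The successor of fpvp increments the rightmost position that isn't already p and resets every position after it to f.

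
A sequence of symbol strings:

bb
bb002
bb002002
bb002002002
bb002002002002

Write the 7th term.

Every step adds 002 to the end: s(k+1) = s(k)·002.
From bb002002002002, 2 further steps: bb002002002002 → bb002002002002002 → (answer).

bb002002002002002002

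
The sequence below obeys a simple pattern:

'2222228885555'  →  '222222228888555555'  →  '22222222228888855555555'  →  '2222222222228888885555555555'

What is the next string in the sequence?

222222222222228888888555555555555

Each string has the form 2^{2n+2} 8^{n+1} 5^{2n}, where the shown terms are n = 2, 3, 4, 5.
For the next term, n = 6, so the run lengths are 14, 7, 12.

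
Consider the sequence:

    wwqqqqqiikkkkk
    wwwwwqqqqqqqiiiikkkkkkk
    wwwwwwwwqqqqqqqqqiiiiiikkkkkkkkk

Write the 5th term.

Reading off run lengths: w runs 2, 5, 8; q runs 5, 7, 9; i runs 2, 4, 6; k runs 5, 7, 9 — each is linear in n (n = 1, 2, …).
For term 5, n = 5, so the run lengths are 14, 13, 10, 13.

wwwwwwwwwwwwwwqqqqqqqqqqqqqiiiiiiiiiikkkkkkkkkkkkk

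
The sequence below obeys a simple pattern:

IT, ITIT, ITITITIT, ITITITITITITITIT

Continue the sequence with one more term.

Each string is two copies of the previous one concatenated.
Doubling ITITITITITITITIT:

ITITITITITITITITITITITITITITITIT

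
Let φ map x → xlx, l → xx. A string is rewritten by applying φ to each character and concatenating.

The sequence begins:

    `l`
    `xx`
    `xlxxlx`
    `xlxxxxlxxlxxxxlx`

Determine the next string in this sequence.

Applying the rule to each of the 16 symbols of xlxxxxlxxlxxxxlx gives the pieces xlx xx xlx xlx xlx xlx xx xlx xlx xx xlx xlx xlx xlx xx xlx, which concatenate to the answer.

xlxxxxlxxlxxlxxlxxxxlxxlxxxxlxxlxxlxxlxxxxlx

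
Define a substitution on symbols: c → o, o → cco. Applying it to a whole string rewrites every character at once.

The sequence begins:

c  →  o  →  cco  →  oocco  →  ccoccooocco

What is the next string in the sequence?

Rewriting each symbol of ccoccooocco: c→o, c→o, o→cco, c→o, c→o, o→cco, o→cco, o→cco, c→o, c→o, o→cco, which concatenates to o o cco o o cco cco cco o o cco.

ooccoooccoccoccooocco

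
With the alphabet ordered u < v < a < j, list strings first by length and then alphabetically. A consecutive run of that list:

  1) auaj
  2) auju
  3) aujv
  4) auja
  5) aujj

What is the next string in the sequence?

avuu

Find the rightmost character of aujj below j, bump it to the next letter, and reset everything to its right to u.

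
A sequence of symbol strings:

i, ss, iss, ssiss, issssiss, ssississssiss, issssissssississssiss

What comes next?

ssississssississssissssississssiss

Each term (from the third on) is the two preceding terms concatenated in order: term 3 = i·ss = iss.
So term 8 is ssississssiss·issssissssississssiss.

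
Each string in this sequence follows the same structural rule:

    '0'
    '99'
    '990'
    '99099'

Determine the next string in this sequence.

This is a Fibonacci-style word recurrence s(k) = s(k−1)·s(k−2): e.g. 99·0 = 990.
Continuing: 99099 · 990 gives term 5.

99099990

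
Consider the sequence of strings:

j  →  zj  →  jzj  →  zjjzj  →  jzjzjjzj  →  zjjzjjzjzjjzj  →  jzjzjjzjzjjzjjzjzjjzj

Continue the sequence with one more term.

zjjzjjzjzjjzjjzjzjjzjzjjzjjzjzjjzj

From term 3 onward, concatenate the second-to-last term with the last: j·zj = jzj, zj·jzj = zjjzj, …
The next term joins zjjzjjzjzjjzj and jzjzjjzjzjjzjjzjzjjzj.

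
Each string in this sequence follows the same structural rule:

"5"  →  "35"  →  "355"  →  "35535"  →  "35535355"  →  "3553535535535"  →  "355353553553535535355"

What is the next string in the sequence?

3553535535535355353553553535535535

This is a Fibonacci-style word recurrence s(k) = s(k−1)·s(k−2): e.g. 35·5 = 355.
The next term joins 355353553553535535355 and 3553535535535.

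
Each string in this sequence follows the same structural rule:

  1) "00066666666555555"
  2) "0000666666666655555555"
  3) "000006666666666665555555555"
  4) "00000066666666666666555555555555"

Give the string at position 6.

000000006666666666666666665555555555555555

Each string has the form 0^{n} 6^{2n+2} 5^{2n}, where the shown terms are n = 3, 4, 5, 6.
Setting n = 8 gives 8, 18, 16 characters in each block.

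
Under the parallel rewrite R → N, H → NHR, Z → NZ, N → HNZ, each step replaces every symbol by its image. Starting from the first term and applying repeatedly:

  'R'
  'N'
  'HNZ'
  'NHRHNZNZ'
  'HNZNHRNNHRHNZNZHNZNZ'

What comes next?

Replace each of the 20 characters of HNZNHRNNHRHNZNZHNZNZ in place — NHR HNZ NZ HNZ NHR N HNZ HNZ NHR N NHR HNZ NZ HNZ NZ NHR HNZ NZ HNZ NZ — and concatenate.

NHRHNZNZHNZNHRNHNZHNZNHRNNHRHNZNZHNZNZNHRHNZNZHNZNZ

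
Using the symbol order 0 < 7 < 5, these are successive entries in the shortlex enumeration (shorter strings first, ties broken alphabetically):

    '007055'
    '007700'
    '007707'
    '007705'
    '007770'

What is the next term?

007777

Find the rightmost character of 007770 below 5, bump it to the next letter, and reset everything to its right to 0.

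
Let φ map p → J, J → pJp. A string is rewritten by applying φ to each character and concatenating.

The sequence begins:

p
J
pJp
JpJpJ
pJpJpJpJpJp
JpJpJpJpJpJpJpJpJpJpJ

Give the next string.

Applying the rule to each of the 21 symbols of JpJpJpJpJpJpJpJpJpJpJ gives the pieces pJp J pJp J pJp J pJp J pJp J pJp J pJp J pJp J pJp J pJp J pJp, which concatenate to the answer.

pJpJpJpJpJpJpJpJpJpJpJpJpJpJpJpJpJpJpJpJpJp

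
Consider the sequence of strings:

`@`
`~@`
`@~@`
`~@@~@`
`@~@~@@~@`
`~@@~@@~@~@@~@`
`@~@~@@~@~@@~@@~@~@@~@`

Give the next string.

This is a Fibonacci-style word recurrence s(k) = s(k−2)·s(k−1): e.g. @·~@ = @~@.
So term 8 is ~@@~@@~@~@@~@·@~@~@@~@~@@~@@~@~@@~@.

~@@~@@~@~@@~@@~@~@@~@~@@~@@~@~@@~@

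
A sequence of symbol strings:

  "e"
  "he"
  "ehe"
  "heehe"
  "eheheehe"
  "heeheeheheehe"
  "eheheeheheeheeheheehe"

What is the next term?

heeheeheheeheeheheeheheeheeheheehe

From term 3 onward, concatenate the second-to-last term with the last: e·he = ehe, he·ehe = heehe, …
So term 8 is heeheeheheehe·eheheeheheeheeheheehe.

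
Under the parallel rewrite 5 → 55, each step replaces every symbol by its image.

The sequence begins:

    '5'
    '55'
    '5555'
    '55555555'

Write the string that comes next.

5555555555555555

Expanding 55555555: 5→55, 5→55, 5→55, 5→55, 5→55, 5→55, 5→55, 5→55. Concatenated: 55 55 55 55 55 55 55 55.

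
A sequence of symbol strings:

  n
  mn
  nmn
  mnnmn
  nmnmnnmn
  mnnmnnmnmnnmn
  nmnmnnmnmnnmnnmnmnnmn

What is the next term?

mnnmnnmnmnnmnnmnmnnmnmnnmnnmnmnnmn

From term 3 onward, concatenate the second-to-last term with the last: n·mn = nmn, mn·nmn = mnnmn, …
So term 8 is mnnmnnmnmnnmn·nmnmnnmnmnnmnnmnmnnmn.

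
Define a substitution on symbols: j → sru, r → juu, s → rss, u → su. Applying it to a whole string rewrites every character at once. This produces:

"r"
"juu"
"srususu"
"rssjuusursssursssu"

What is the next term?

juurssrsssrususursssujuurssrssrsssujuurssrssrsssu

φ(rssjuusursssursssu) expands symbol-by-symbol to juu rss rss sru su su rss su juu rss rss rss su juu rss rss rss su; joining the 18 pieces gives the next term.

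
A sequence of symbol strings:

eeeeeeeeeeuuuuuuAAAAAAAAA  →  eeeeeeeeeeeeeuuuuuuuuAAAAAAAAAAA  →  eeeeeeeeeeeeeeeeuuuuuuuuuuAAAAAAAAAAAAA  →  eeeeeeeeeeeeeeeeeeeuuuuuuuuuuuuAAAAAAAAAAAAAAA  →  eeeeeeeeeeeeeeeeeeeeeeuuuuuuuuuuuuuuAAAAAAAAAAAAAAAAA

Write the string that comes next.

eeeeeeeeeeeeeeeeeeeeeeeeeuuuuuuuuuuuuuuuuAAAAAAAAAAAAAAAAAAA

Reading off run lengths: e runs 10, 13, 16, 19, 22; u runs 6, 8, 10, 12, 14; A runs 9, 11, 13, 15, 17 — each is linear in n, where the shown terms are n = 3, 4, 5, 6, 7.
For the next term, n = 8, so the run lengths are 25, 16, 19.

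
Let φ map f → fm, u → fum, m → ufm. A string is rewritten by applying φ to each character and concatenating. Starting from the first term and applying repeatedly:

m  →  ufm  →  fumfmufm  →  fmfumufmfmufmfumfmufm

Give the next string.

φ(fmfumufmfmufmfumfmufm) expands symbol-by-symbol to fm ufm fm fum ufm fum fm ufm fm ufm fum fm ufm fm fum ufm fm ufm fum fm ufm; joining the 21 pieces gives the next term.

fmufmfmfumufmfumfmufmfmufmfumfmufmfmfumufmfmufmfumfmufm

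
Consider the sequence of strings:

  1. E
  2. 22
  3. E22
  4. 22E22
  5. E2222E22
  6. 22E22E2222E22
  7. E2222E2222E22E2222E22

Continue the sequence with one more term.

22E22E2222E22E2222E2222E22E2222E22

This is a Fibonacci-style word recurrence s(k) = s(k−2)·s(k−1): e.g. E·22 = E22.
So term 8 is 22E22E2222E22·E2222E2222E22E2222E22.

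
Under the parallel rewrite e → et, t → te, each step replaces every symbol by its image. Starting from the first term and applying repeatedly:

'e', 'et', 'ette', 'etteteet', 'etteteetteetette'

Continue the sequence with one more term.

Rewriting the 16 symbols of etteteetteetette one by one yields et te te et te et et te te et et te et te te et; concatenated:

etteteetteetetteteetetteetteteet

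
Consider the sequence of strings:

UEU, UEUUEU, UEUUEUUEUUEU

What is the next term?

Each string is two copies of the previous one concatenated.
Doubling UEUUEUUEUUEU:

UEUUEUUEUUEUUEUUEUUEUUEU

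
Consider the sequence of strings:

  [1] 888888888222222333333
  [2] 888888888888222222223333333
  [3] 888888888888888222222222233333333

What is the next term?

Each string has the form 8^{3n} 2^{2n} 3^{n+3}, where the shown terms are n = 3, 4, 5.
For the next term, n = 6, so the run lengths are 18, 12, 9.

888888888888888888222222222222333333333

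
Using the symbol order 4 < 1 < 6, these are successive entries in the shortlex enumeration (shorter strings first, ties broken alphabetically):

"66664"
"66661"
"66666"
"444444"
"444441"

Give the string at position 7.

444414

Advancing 2 positions from 444441 through 444441 → 444446 reaches term 7.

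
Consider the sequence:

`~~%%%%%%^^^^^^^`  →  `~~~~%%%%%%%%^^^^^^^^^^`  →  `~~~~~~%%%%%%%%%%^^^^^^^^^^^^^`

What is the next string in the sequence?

~~~~~~~~%%%%%%%%%%%%^^^^^^^^^^^^^^^^

Term n consists of 2n-2 ~'s, followed by 2n+2 %'s, followed by 3n+1 ^'s, where the shown terms are n = 2, 3, 4.
For the next term, n = 5, so the run lengths are 8, 12, 16.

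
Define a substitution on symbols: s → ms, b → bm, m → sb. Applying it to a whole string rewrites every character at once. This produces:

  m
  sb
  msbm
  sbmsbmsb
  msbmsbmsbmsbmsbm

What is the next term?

φ(msbmsbmsbmsbmsbm) expands symbol-by-symbol to sb ms bm sb ms bm sb ms bm sb ms bm sb ms bm sb; joining the 16 pieces gives the next term.

sbmsbmsbmsbmsbmsbmsbmsbmsbmsbmsb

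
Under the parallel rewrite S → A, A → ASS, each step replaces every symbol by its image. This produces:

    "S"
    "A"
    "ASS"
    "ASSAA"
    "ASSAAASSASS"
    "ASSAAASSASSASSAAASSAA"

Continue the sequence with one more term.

Applying the rule to each of the 21 symbols of ASSAAASSASSASSAAASSAA gives the pieces ASS A A ASS ASS ASS A A ASS A A ASS A A ASS ASS ASS A A ASS ASS, which concatenate to the answer.

ASSAAASSASSASSAAASSAAASSAAASSASSASSAAASSASS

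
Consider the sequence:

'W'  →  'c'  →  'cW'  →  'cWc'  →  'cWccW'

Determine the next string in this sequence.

cWccWcWc

Each term (from the third on) is the previous term followed by the one before it: term 3 = c·W = cW.
So term 6 is cWccW·cWc.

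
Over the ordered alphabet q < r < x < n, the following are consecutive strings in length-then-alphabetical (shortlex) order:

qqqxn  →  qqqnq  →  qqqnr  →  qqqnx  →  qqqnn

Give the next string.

qqrqq

Find the rightmost character of qqqnn below n, bump it to the next letter, and reset everything to its right to q.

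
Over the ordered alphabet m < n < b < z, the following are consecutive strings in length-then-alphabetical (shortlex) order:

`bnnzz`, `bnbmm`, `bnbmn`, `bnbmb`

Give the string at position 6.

Continuing the enumeration 2 steps past bnbmb: bnbmb → bnbmz → (answer).

bnbnm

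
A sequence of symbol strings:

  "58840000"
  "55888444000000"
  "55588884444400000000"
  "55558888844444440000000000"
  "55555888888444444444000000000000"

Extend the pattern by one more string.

Term n consists of n 5's, followed by n+1 8's, followed by 2n-1 4's, followed by 2n+2 0's (n = 1, 2, …).
For the next term, n = 6, so the run lengths are 6, 7, 11, 14.

55555588888884444444444400000000000000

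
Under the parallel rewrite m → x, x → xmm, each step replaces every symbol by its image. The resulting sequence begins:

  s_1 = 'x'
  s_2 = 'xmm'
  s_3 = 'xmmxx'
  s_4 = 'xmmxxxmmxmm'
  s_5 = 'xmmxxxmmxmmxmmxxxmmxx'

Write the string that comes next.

xmmxxxmmxmmxmmxxxmmxxxmmxxxmmxmmxmmxxxmmxmm

φ(xmmxxxmmxmmxmmxxxmmxx) expands symbol-by-symbol to xmm x x xmm xmm xmm x x xmm x x xmm x x xmm xmm xmm x x xmm xmm; joining the 21 pieces gives the next term.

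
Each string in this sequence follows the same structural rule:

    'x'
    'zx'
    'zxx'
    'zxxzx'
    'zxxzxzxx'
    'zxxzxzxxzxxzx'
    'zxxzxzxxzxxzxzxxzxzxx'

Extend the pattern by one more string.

zxxzxzxxzxxzxzxxzxzxxzxxzxzxxzxxzx

Each term (from the third on) is the previous term followed by the one before it: term 3 = zx·x = zxx.
The next term joins zxxzxzxxzxxzxzxxzxzxx and zxxzxzxxzxxzx.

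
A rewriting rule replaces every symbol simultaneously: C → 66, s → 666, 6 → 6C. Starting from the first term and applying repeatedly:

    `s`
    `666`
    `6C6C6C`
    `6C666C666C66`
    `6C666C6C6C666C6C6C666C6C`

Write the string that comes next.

6C666C6C6C666C666C666C6C6C666C666C666C6C6C666C66

Applying the rule to each of the 24 symbols of 6C666C6C6C666C6C6C666C6C gives the pieces 6C 66 6C 6C 6C 66 6C 66 6C 66 6C 6C 6C 66 6C 66 6C 66 6C 6C 6C 66 6C 66, which concatenate to the answer.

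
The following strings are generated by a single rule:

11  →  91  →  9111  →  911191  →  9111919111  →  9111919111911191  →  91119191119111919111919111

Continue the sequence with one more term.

This is a Fibonacci-style word recurrence s(k) = s(k−1)·s(k−2): e.g. 91·11 = 9111.
The next term joins 91119191119111919111919111 and 9111919111911191.

911191911191119191119191119111919111911191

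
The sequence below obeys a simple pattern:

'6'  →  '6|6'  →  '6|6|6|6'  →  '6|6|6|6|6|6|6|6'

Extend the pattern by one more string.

6|6|6|6|6|6|6|6|6|6|6|6|6|6|6|6

Each string is two copies of the previous one joined by '|'.
So the next term is two copies of 6|6|6|6|6|6|6|6 with '|' between the halves.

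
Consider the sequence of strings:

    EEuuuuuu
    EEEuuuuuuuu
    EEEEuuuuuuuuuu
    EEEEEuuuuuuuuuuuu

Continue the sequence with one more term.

Reading off run lengths: E runs 2, 3, 4, 5; u runs 6, 8, 10, 12 — each is linear in n, where the shown terms are n = 2, 3, 4, 5.
For the next term, n = 6, so the run lengths are 6, 14.

EEEEEEuuuuuuuuuuuuuu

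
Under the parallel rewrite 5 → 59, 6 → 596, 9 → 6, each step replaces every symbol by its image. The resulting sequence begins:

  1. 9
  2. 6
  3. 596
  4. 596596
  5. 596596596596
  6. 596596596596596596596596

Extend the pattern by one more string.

596596596596596596596596596596596596596596596596

Replace each of the 24 characters of 596596596596596596596596 in place — 59 6 596 59 6 596 59 6 596 59 6 596 59 6 596 59 6 596 59 6 596 59 6 596 — and concatenate.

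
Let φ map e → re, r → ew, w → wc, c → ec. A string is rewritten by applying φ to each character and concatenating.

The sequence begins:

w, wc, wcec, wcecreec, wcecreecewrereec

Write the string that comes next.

wcecreecewrereecrewcewreewrereec

Replace each of the 16 characters of wcecreecewrereec in place — wc ec re ec ew re re ec re wc ew re ew re re ec — and concatenate.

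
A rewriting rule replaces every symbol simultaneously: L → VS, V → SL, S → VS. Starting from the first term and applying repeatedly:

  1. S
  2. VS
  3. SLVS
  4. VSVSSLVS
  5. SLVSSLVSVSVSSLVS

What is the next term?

Applying the rule to each of the 16 symbols of SLVSSLVSVSVSSLVS gives the pieces VS VS SL VS VS VS SL VS SL VS SL VS VS VS SL VS, which concatenate to the answer.

VSVSSLVSVSVSSLVSSLVSSLVSVSVSSLVS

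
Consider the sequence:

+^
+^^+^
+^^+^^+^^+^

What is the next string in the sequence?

+^^+^^+^^+^^+^^+^^+^^+^

Each string is two copies of the previous one joined by '^'.
One more doubling of +^^+^^+^^+^ gives the answer.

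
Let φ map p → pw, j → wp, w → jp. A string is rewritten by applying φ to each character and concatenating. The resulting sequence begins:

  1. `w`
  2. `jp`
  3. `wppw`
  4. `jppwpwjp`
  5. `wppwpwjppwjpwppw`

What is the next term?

Rewriting the 16 symbols of wppwpwjppwjpwppw one by one yields jp pw pw jp pw jp wp pw pw jp wp pw jp pw pw jp; concatenated:

jppwpwjppwjpwppwpwjpwppwjppwpwjp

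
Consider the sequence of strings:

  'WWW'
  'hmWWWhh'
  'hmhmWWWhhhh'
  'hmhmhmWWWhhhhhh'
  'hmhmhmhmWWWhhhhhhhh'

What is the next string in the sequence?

s(k+1) = hm·s(k)·hh, so each term gains hm as a prefix and hh as a suffix.
Applying this once more to hmhmhmhmWWWhhhhhhhh:

hmhmhmhmhmWWWhhhhhhhhhh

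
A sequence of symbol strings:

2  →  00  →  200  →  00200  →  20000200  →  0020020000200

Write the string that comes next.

Each term (from the third on) is the two preceding terms concatenated in order: term 3 = 2·00 = 200.
Continuing: 20000200 · 0020020000200 gives term 7.

200002000020020000200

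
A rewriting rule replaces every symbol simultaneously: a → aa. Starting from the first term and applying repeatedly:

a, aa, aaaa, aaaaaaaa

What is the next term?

aaaaaaaaaaaaaaaa

Rewriting each symbol of aaaaaaaa: a→aa, a→aa, a→aa, a→aa, a→aa, a→aa, a→aa, a→aa, which concatenates to aa aa aa aa aa aa aa aa.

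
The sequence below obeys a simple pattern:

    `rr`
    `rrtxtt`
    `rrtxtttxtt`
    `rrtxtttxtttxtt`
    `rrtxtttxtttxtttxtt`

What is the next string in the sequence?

Each term is the previous one with txtt appended.
Applying this once more to rrtxtttxtttxtttxtt:

rrtxtttxtttxtttxtttxtt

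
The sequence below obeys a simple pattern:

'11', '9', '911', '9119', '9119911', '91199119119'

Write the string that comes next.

911991191199119911

This is a Fibonacci-style word recurrence s(k) = s(k−1)·s(k−2): e.g. 9·11 = 911.
The next term joins 91199119119 and 9119911.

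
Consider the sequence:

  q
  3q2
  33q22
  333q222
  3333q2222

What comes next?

Each term wraps the previous one in 3 on the left and 2 on the right.
Applying this once more to 3333q2222:

33333q22222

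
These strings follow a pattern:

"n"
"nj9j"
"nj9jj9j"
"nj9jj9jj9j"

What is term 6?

Each term is the previous one with j9j appended.
From nj9jj9jj9j, 2 further steps: nj9jj9jj9j → nj9jj9jj9jj9j → (answer).

nj9jj9jj9jj9jj9j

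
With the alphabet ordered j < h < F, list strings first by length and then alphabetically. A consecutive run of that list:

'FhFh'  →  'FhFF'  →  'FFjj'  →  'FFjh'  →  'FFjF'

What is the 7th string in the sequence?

FFhh

Stepping forward 2 times from FFjF: FFjF → FFhj, then the target.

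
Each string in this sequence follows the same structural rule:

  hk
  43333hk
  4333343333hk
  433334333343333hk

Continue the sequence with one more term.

The strings grow by a fixed prefix 43333 each time.
So the next term is 43333·433334333343333hk.

43333433334333343333hk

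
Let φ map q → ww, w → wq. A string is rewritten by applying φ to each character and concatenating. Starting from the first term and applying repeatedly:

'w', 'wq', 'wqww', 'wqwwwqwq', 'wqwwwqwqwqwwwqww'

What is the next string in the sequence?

Rewriting the 16 symbols of wqwwwqwqwqwwwqww one by one yields wq ww wq wq wq ww wq ww wq ww wq wq wq ww wq wq; concatenated:

wqwwwqwqwqwwwqwwwqwwwqwqwqwwwqwq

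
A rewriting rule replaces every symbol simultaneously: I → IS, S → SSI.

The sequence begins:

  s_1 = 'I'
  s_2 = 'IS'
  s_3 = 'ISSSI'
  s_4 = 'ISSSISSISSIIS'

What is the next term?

Rewriting the 13 symbols of ISSSISSISSIIS one by one yields IS SSI SSI SSI IS SSI SSI IS SSI SSI IS IS SSI; concatenated:

ISSSISSISSIISSSISSIISSSISSIISISSSI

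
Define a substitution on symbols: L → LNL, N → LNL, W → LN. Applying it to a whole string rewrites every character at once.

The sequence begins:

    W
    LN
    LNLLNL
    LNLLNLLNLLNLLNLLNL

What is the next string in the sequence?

LNLLNLLNLLNLLNLLNLLNLLNLLNLLNLLNLLNLLNLLNLLNLLNLLNLLNL

Applying the rule to each of the 18 symbols of LNLLNLLNLLNLLNLLNL gives the pieces LNL LNL LNL LNL LNL LNL LNL LNL LNL LNL LNL LNL LNL LNL LNL LNL LNL LNL, which concatenate to the answer.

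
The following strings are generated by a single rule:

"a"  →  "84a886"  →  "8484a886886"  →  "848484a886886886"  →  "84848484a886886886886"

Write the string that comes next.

s(k+1) = 84·s(k)·886, so each term gains 84 as a prefix and 886 as a suffix.
Applying this once more to 84848484a886886886886:

8484848484a886886886886886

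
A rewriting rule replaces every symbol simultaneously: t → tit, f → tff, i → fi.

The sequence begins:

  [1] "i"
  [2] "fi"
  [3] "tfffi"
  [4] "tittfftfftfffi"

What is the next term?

φ(tittfftfftfffi) expands symbol-by-symbol to tit fi tit tit tff tff tit tff tff tit tff tff tff fi; joining the 14 pieces gives the next term.

titfitittittfftfftittfftfftittfftfftfffi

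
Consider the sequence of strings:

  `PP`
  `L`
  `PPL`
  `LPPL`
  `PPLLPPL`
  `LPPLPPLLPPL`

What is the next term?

PPLLPPLLPPLPPLLPPL

From term 3 onward, concatenate the second-to-last term with the last: PP·L = PPL, L·PPL = LPPL, …
So term 7 is PPLLPPL·LPPLPPLLPPL.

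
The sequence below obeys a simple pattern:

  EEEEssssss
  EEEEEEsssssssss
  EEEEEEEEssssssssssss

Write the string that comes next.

EEEEEEEEEEsssssssssssssss

The n-th term is 2n E's then 3n s's, where the shown terms are n = 2, 3, 4.
For the next term, n = 5, so the run lengths are 10, 15.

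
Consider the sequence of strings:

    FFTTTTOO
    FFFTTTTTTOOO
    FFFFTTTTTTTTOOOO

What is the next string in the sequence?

Reading off run lengths: F runs 2, 3, 4; T runs 4, 6, 8; O runs 2, 3, 4 — each is linear in n, where the shown terms are n = 2, 3, 4.
At n = 5 the blocks have lengths 5, 10, 5.

FFFFFTTTTTTTTTTOOOOO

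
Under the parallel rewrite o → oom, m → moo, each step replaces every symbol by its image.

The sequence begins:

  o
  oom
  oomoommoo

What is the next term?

oomoommoooomoommoomoooomoom

Expanding oomoommoo: o→oom, o→oom, m→moo, o→oom, o→oom, m→moo, m→moo, o→oom, o→oom. Concatenated: oom oom moo oom oom moo moo oom oom.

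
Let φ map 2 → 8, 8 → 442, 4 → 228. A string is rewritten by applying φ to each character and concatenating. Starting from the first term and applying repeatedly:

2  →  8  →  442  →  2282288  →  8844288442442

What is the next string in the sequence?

442442228228844244222822882282288

Applying the rule to each of the 13 symbols of 8844288442442 gives the pieces 442 442 228 228 8 442 442 228 228 8 228 228 8, which concatenate to the answer.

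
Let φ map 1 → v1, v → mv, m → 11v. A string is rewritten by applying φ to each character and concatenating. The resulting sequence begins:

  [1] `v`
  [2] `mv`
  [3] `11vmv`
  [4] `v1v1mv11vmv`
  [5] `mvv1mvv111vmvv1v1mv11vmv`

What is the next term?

Replace each of the 24 characters of mvv1mvv111vmvv1v1mv11vmv in place — 11v mv mv v1 11v mv mv v1 v1 v1 mv 11v mv mv v1 mv v1 11v mv v1 v1 mv 11v mv — and concatenate.

11vmvmvv111vmvmvv1v1v1mv11vmvmvv1mvv111vmvv1v1mv11vmv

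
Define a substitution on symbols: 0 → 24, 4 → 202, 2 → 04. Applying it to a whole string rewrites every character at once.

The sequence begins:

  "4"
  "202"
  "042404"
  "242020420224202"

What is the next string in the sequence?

φ(242020420224202) expands symbol-by-symbol to 04 202 04 24 04 24 202 04 24 04 04 202 04 24 04; joining the 15 pieces gives the next term.

042020424042420204240404202042404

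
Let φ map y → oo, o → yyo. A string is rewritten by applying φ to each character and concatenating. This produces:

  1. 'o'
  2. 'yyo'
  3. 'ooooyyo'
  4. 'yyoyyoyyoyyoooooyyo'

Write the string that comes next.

Rewriting the 19 symbols of yyoyyoyyoyyoooooyyo one by one yields oo oo yyo oo oo yyo oo oo yyo oo oo yyo yyo yyo yyo yyo oo oo yyo; concatenated:

ooooyyoooooyyoooooyyoooooyyoyyoyyoyyoyyoooooyyo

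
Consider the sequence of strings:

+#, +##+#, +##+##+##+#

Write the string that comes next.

Each string is two copies of the previous one joined by '#'.
One more doubling of +##+##+##+# gives the answer.

+##+##+##+##+##+##+##+#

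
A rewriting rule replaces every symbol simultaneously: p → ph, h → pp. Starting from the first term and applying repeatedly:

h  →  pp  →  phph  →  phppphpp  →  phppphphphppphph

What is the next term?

Rewriting the 16 symbols of phppphphphppphph one by one yields ph pp ph ph ph pp ph pp ph pp ph ph ph pp ph pp; concatenated:

phppphphphppphppphppphphphppphpp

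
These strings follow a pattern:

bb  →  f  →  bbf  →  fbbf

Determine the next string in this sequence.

From term 3 onward, concatenate the second-to-last term with the last: bb·f = bbf, f·bbf = fbbf, …
The next term joins bbf and fbbf.

bbffbbf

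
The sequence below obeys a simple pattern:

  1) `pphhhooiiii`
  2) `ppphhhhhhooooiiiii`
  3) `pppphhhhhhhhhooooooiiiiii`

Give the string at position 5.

Term n consists of n+1 p's, followed by 3n h's, followed by 2n o's, followed by n+3 i's (n = 1, 2, …).
For term 5, n = 5, so the run lengths are 6, 15, 10, 8.

pppppphhhhhhhhhhhhhhhooooooooooiiiiiiii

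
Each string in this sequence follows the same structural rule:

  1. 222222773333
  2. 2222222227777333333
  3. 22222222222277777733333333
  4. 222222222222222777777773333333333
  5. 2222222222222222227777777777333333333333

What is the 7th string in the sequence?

222222222222222222222222777777777777773333333333333333

Each string has the form 2^{3n} 7^{2n-2} 3^{2n}, where the shown terms are n = 2, 3, 4, 5, 6.
For term 7, n = 8, so the run lengths are 24, 14, 16.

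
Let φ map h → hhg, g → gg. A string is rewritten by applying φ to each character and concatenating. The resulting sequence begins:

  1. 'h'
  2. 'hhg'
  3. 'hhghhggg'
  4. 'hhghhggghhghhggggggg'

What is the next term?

hhghhggghhghhggggggghhghhggghhghhggggggggggggggg

φ(hhghhggghhghhggggggg) expands symbol-by-symbol to hhg hhg gg hhg hhg gg gg gg hhg hhg gg hhg hhg gg gg gg gg gg gg gg; joining the 20 pieces gives the next term.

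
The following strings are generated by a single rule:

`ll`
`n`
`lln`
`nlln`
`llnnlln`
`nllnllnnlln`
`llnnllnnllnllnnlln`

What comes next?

Each term (from the third on) is the two preceding terms concatenated in order: term 3 = ll·n = lln.
The next term joins nllnllnnlln and llnnllnnllnllnnlln.

nllnllnnllnllnnllnnllnllnnlln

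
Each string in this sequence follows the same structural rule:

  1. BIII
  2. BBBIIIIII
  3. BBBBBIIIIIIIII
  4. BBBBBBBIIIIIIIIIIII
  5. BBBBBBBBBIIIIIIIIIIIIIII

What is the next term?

The n-th term is 2n-1 B's then 3n I's (n = 1, 2, …).
Setting n = 6 gives 11, 18 characters in each block.

BBBBBBBBBBBIIIIIIIIIIIIIIIIII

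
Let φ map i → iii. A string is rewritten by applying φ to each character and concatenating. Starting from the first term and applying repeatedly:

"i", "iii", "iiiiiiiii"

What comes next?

Apply φ to iiiiiiiii symbol by symbol: i→iii, i→iii, i→iii, i→iii, i→iii, i→iii, i→iii, i→iii, i→iii; joined: iii iii iii iii iii iii iii iii iii.

iiiiiiiiiiiiiiiiiiiiiiiiiii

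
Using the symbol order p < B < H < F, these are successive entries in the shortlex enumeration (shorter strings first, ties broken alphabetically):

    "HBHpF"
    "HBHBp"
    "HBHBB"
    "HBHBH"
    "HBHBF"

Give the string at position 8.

Advancing 3 positions from HBHBF through HBHBF → HBHHp → HBHHB reaches term 8.

HBHHH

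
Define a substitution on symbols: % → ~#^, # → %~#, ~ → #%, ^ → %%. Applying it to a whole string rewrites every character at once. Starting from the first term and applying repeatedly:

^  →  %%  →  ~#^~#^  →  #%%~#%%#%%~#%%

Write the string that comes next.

φ(#%%~#%%#%%~#%%) expands symbol-by-symbol to %~# ~#^ ~#^ #% %~# ~#^ ~#^ %~# ~#^ ~#^ #% %~# ~#^ ~#^; joining the 14 pieces gives the next term.

%~#~#^~#^#%%~#~#^~#^%~#~#^~#^#%%~#~#^~#^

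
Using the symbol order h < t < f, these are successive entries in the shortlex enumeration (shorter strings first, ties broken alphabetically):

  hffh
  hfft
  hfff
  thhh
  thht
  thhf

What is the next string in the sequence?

thth

Find the rightmost character of thhf below f, bump it to the next letter, and reset everything to its right to h.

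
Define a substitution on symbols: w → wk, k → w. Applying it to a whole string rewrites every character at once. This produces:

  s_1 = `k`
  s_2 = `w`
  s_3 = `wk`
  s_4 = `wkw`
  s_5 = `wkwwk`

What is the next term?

Apply φ to wkwwk symbol by symbol: w→wk, k→w, w→wk, w→wk, k→w; joined: wk w wk wk w.

wkwwkwkw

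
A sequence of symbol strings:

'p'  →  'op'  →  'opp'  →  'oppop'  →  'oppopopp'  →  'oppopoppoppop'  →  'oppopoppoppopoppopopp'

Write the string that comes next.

oppopoppoppopoppopoppoppopoppoppop

This is a Fibonacci-style word recurrence s(k) = s(k−1)·s(k−2): e.g. op·p = opp.
So term 8 is oppopoppoppopoppopopp·oppopoppoppop.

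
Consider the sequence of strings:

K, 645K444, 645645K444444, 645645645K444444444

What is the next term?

645645645645K444444444444

s(k+1) = 645·s(k)·444, so each term gains 645 as a prefix and 444 as a suffix.
So the next term is 645·645645645K444444444·444.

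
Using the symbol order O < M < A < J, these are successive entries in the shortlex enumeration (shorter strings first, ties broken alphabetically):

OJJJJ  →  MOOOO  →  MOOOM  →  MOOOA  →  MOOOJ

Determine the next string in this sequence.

MOOMO

The successor of MOOOJ increments the rightmost position that isn't already J and resets every position after it to O.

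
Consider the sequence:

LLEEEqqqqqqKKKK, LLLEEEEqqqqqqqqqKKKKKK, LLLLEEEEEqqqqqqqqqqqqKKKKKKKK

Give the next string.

Term n consists of n L's, followed by n+1 E's, followed by 3n q's, followed by 2n K's, where the shown terms are n = 2, 3, 4.
For the next term, n = 5, so the run lengths are 5, 6, 15, 10.

LLLLLEEEEEEqqqqqqqqqqqqqqqKKKKKKKKKK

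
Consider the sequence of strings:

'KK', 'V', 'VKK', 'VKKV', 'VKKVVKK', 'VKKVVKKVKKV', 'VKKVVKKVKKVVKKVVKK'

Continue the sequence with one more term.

VKKVVKKVKKVVKKVVKKVKKVVKKVKKV

From term 3 onward, concatenate the last term with the second-to-last: V·KK = VKK, VKK·V = VKKV, …
So term 8 is VKKVVKKVKKVVKKVVKK·VKKVVKKVKKV.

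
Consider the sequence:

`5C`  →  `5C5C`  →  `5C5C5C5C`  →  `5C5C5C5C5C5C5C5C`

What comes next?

Each string is two copies of the previous one concatenated.
So the next term is two copies of 5C5C5C5C5C5C5C5C.

5C5C5C5C5C5C5C5C5C5C5C5C5C5C5C5C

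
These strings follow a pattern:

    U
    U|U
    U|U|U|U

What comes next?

Every step duplicates the string with '|' between the halves.
So the next term is two copies of U|U|U|U with '|' between the halves.

U|U|U|U|U|U|U|U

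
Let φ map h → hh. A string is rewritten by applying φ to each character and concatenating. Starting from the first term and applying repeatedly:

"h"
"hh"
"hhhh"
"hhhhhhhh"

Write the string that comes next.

hhhhhhhhhhhhhhhh

Apply φ to hhhhhhhh symbol by symbol: h→hh, h→hh, h→hh, h→hh, h→hh, h→hh, h→hh, h→hh; joined: hh hh hh hh hh hh hh hh.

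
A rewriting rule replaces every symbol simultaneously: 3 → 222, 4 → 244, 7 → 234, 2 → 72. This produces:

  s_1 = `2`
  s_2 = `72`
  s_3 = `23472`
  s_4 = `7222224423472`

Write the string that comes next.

φ(7222224423472) expands symbol-by-symbol to 234 72 72 72 72 72 244 244 72 222 244 234 72; joining the 13 pieces gives the next term.

23472727272722442447222224423472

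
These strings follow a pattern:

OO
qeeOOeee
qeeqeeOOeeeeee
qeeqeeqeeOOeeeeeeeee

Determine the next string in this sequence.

s(k+1) = qee·s(k)·eee, so each term gains qee as a prefix and eee as a suffix.
Applying this once more to qeeqeeqeeOOeeeeeeeee:

qeeqeeqeeqeeOOeeeeeeeeeeee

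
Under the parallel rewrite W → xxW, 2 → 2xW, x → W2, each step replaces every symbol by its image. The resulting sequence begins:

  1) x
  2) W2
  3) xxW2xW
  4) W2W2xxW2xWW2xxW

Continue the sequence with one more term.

φ(W2W2xxW2xWW2xxW) expands symbol-by-symbol to xxW 2xW xxW 2xW W2 W2 xxW 2xW W2 xxW xxW 2xW W2 W2 xxW; joining the 15 pieces gives the next term.

xxW2xWxxW2xWW2W2xxW2xWW2xxWxxW2xWW2W2xxW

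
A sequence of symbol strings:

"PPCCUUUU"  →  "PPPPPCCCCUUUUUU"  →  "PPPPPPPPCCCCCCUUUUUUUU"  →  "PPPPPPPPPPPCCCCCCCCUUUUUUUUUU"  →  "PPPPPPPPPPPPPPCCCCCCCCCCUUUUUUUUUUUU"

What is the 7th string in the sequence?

PPPPPPPPPPPPPPPPPPPPCCCCCCCCCCCCCCUUUUUUUUUUUUUUUU

The n-th term is 3n-1 P's then 2n C's then 2n+2 U's (n = 1, 2, …).
For term 7, n = 7, so the run lengths are 20, 14, 16.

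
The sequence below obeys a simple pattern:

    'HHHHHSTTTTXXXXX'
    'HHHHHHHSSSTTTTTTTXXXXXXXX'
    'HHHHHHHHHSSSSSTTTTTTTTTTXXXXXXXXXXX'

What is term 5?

HHHHHHHHHHHHHSSSSSSSSSTTTTTTTTTTTTTTTTXXXXXXXXXXXXXXXXX

Term n consists of 2n+3 H's, followed by 2n-1 S's, followed by 3n+1 T's, followed by 3n+2 X's (n = 1, 2, …).
At n = 5 the blocks have lengths 13, 9, 16, 17.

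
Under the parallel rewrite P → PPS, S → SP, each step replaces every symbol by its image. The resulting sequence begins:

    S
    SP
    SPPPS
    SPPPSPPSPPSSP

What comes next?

SPPPSPPSPPSSPPPSPPSSPPPSPPSSPSPPPS

φ(SPPPSPPSPPSSP) expands symbol-by-symbol to SP PPS PPS PPS SP PPS PPS SP PPS PPS SP SP PPS; joining the 13 pieces gives the next term.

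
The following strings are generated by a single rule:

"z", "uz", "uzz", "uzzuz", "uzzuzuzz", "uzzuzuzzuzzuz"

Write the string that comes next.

uzzuzuzzuzzuzuzzuzuzz

Each term (from the third on) is the previous term followed by the one before it: term 3 = uz·z = uzz.
Continuing: uzzuzuzzuzzuz · uzzuzuzz gives term 7.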